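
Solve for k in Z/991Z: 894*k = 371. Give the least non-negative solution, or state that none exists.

507

gcd(894, 991) = 1, so a unique solution mod 991 exists.
894⁻¹ ≡ 378 (mod 991).
k ≡ 378*371 ≡ 507 (mod 991).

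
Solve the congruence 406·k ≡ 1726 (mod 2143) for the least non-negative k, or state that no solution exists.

gcd(406, 2143) = 1, so a unique solution mod 2143 exists.
406⁻¹ ≡ 512 (mod 2143).
k ≡ 512·1726 ≡ 796 (mod 2143).

796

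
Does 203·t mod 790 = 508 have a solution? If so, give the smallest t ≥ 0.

236

gcd(203, 790) = 1, so a unique solution mod 790 exists.
203⁻¹ ≡ 467 (mod 790).
t ≡ 467·508 ≡ 236 (mod 790).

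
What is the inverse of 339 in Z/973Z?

973 = 2*339 + 295
339 = 1*295 + 44
295 = 6*44 + 31
44 = 1*31 + 13
31 = 2*13 + 5
13 = 2*5 + 3
5 = 1*3 + 2
3 = 1*2 + 1
2 = 2*1 + 0
gcd(339, 973) = 1, so the inverse exists.
Bézout: 1 = −131*973 + 376*339.
So 339⁻¹ ≡ 376 (mod 973).

376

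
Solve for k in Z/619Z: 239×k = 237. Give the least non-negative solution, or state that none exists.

gcd(239, 619) = 1, so a unique solution mod 619 exists.
239⁻¹ ≡ 259 (mod 619).
k ≡ 259×237 ≡ 102 (mod 619).

102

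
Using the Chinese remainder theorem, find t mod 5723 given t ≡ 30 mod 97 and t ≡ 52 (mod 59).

97⁻¹ mod 59: 97×14 ≡ 1 (mod 59), so 97⁻¹ ≡ 14.
t = 30 + 97×((52 − 30)×14 mod 59) = 30 + 97×13 = 1291.

1291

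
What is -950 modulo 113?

67

-950 = -9·113 + 67, so -950 ≡ 67 (mod 113).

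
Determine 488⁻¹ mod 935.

707

Run the extended Euclidean algorithm:
935 = 1*488 + 447
488 = 1*447 + 41
447 = 10*41 + 37
41 = 1*37 + 4
37 = 9*4 + 1
4 = 4*1 + 0
gcd(488, 935) = 1, so the inverse exists.
Back-substitute for 1:
1 = 1*37 − 9*4
  = −9*41 + 10*37
  = 10*447 − 109*41
  = −109*488 + 119*447
  = 119*935 − 228*488
So 488⁻¹ ≡ −228 ≡ 707 (mod 935).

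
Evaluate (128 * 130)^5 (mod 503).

211

128 * 130 = 16640 ≡ 41 (mod 503)
(41)^5 ≡ 211 (mod 503)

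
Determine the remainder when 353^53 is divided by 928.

129

Compute successive squares:
53 in binary is 110101, i.e. 53 = 32 + 16 + 4 + 1.
353^1 ≡ 353 (mod 928)
353^2 ≡ 353^2 = 124609 ≡ 257 (mod 928)
353^4 ≡ 257^2 = 66049 ≡ 161 (mod 928)
353^8 ≡ 161^2 = 25921 ≡ 865 (mod 928)
353^16 ≡ 865^2 = 748225 ≡ 257 (mod 928)
353^32 ≡ 257^2 = 66049 ≡ 161 (mod 928)
353^53 = 353^32 × 353^16 × 353^4 × 353^1 ≡ 161 × 257 × 161 × 353 (mod 928).
Accumulate the product:
161 × 257 = 41377 ≡ 545
545 × 161 = 87745 ≡ 513
513 × 353 = 181089 ≡ 129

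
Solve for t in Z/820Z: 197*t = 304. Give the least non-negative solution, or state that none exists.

gcd(197, 820) = 1, so a unique solution mod 820 exists.
197⁻¹ ≡ 333 (mod 820).
t ≡ 333*304 ≡ 372 (mod 820).

372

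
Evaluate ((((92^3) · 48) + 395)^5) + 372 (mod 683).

97

(92)^3 ≡ 68 (mod 683)
68 · 48 = 3264 ≡ 532 (mod 683)
532 + 395 = 927 ≡ 244 (mod 683)
(244)^5 ≡ 408 (mod 683)
408 + 372 = 780 ≡ 97 (mod 683)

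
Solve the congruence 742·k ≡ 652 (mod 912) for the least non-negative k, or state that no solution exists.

gcd(742, 912) = 2, and 2 | 652, so solutions exist.
Divide through by 2: 371·k = 326 (mod 456).
371⁻¹ ≡ 59 (mod 456).
k ≡ 59·326 ≡ 82 (mod 456).
The smallest non-negative solution is k = 82.

82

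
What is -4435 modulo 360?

245

-4435 = -13×360 + 245, so -4435 ≡ 245 (mod 360).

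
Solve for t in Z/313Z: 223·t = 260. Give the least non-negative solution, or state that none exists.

gcd(223, 313) = 1, so a unique solution mod 313 exists.
223⁻¹ ≡ 233 (mod 313).
t ≡ 233·260 ≡ 171 (mod 313).

171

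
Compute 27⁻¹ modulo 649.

Apply the Euclidean algorithm and back-substitute:
649 = 24*27 + 1
27 = 27*1 + 0
gcd(27, 649) = 1, so the inverse exists.
Bézout: 1 = 1*649 − 24*27.
So 27⁻¹ ≡ −24 ≡ 625 (mod 649).

625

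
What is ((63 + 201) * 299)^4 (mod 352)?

0

63 + 201 = 264
264 * 299 = 78936 ≡ 88 (mod 352)
(88)^4 ≡ 0 (mod 352)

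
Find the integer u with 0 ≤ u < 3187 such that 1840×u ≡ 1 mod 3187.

2004

3187 = 1×1840 + 1347
1840 = 1×1347 + 493
1347 = 2×493 + 361
493 = 1×361 + 132
361 = 2×132 + 97
132 = 1×97 + 35
97 = 2×35 + 27
35 = 1×27 + 8
27 = 3×8 + 3
8 = 2×3 + 2
3 = 1×2 + 1
2 = 2×1 + 0
gcd(1840, 3187) = 1, so the inverse exists.
Back-substitute for 1:
1 = 1×3 − 1×2
  = −1×8 + 3×3
  = 3×27 − 10×8
  = −10×35 + 13×27
  = 13×97 − 36×35
  = −36×132 + 49×97
  = 49×361 − 134×132
  = −134×493 + 183×361
  = 183×1347 − 500×493
  = −500×1840 + 683×1347
  = 683×3187 − 1183×1840
So 1840⁻¹ ≡ −1183 ≡ 2004 (mod 3187).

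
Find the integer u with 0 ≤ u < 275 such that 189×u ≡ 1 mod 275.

By the extended Euclidean algorithm:
275 = 1×189 + 86
189 = 2×86 + 17
86 = 5×17 + 1
17 = 17×1 + 0
gcd(189, 275) = 1, so the inverse exists.
Back-substitute for 1:
1 = 1×86 − 5×17
  = −5×189 + 11×86
  = 11×275 − 16×189
So 189⁻¹ ≡ −16 ≡ 259 (mod 275).

259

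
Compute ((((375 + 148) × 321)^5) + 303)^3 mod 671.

375 + 148 = 523
523 × 321 = 167883 ≡ 133 (mod 671)
(133)^5 ≡ 133 (mod 671)
133 + 303 = 436
(436)^3 ≡ 607 (mod 671)

607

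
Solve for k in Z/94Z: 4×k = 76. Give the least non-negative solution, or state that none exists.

19

gcd(4, 94) = 2, and 2 | 76, so solutions exist.
Divide through by 2: 2×k ≡ 38 mod 47.
2⁻¹ ≡ 24 (mod 47).
k ≡ 24×38 ≡ 19 (mod 47).
The smallest non-negative solution is k = 19.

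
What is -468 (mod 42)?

36

-468 = -12*42 + 36, so -468 ≡ 36 (mod 42).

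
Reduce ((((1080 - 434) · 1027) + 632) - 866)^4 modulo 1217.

960

1080 - 434 = 646
646 · 1027 = 663442 ≡ 177 (mod 1217)
177 + 632 = 809
809 - 866 = -57 ≡ 1160 (mod 1217)
(1160)^4 ≡ 960 (mod 1217)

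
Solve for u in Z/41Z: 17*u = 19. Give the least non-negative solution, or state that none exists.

gcd(17, 41) = 1, so a unique solution mod 41 exists.
17⁻¹ ≡ 29 (mod 41).
u ≡ 29*19 ≡ 18 (mod 41).

18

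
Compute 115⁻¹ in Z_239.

106

By the extended Euclidean algorithm:
239 = 2×115 + 9
115 = 12×9 + 7
9 = 1×7 + 2
7 = 3×2 + 1
2 = 2×1 + 0
gcd(115, 239) = 1, so the inverse exists.
Back-substitute for 1:
1 = 1×7 − 3×2
  = −3×9 + 4×7
  = 4×115 − 51×9
  = −51×239 + 106×115
So 115⁻¹ ≡ 106 (mod 239).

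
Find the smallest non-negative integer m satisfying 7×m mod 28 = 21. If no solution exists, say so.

gcd(7, 28) = 7, and 7 | 21, so solutions exist.
Divide through by 7: 1×m ≡ 3 mod 4.
1⁻¹ ≡ 1 (mod 4).
m ≡ 1×3 ≡ 3 (mod 4).
The smallest non-negative solution is m = 3.

3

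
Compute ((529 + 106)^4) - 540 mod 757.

651

529 + 106 = 635
(635)^4 ≡ 434 (mod 757)
434 - 540 = -106 ≡ 651 (mod 757)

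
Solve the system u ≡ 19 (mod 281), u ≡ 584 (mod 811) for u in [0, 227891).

36268

281⁻¹ mod 811: 281·583 ≡ 1 (mod 811), so 281⁻¹ ≡ 583.
u = 19 + 281·((584 − 19)·583 mod 811) = 19 + 281·129 = 36268.
Check: 36268 mod 281 = 19, 36268 mod 811 = 584. ✓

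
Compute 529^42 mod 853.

Compute successive squares:
529^1 ≡ 529 (mod 853)
529^2 ≡ 529^2 = 279841 ≡ 57 (mod 853)
529^4 ≡ 57^2 = 3249 ≡ 690 (mod 853)
529^8 ≡ 690^2 = 476100 ≡ 126 (mod 853)
529^16 ≡ 126^2 = 15876 ≡ 522 (mod 853)
529^32 ≡ 522^2 = 272484 ≡ 377 (mod 853)
529^42 = 529^32 · 529^8 · 529^2 ≡ 377 · 126 · 57 (mod 853).
Accumulate the product:
377 · 126 = 47502 ≡ 587
587 · 57 = 33459 ≡ 192

192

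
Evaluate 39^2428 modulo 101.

84

By square-and-multiply:
2428 in binary is 100101111100, i.e. 2428 = 2048 + 256 + 64 + 32 + 16 + 8 + 4.
39^1 ≡ 39 (mod 101)
39^2 ≡ 39^2 = 1521 ≡ 6 (mod 101)
39^4 ≡ 6^2 = 36 (mod 101)
39^8 ≡ 36^2 = 1296 ≡ 84 (mod 101)
39^16 ≡ 84^2 = 7056 ≡ 87 (mod 101)
39^32 ≡ 87^2 = 7569 ≡ 95 (mod 101)
39^64 ≡ 95^2 = 9025 ≡ 36 (mod 101)
39^128 ≡ 36^2 = 1296 ≡ 84 (mod 101)
39^256 ≡ 84^2 = 7056 ≡ 87 (mod 101)
39^512 ≡ 87^2 = 7569 ≡ 95 (mod 101)
39^1024 ≡ 95^2 = 9025 ≡ 36 (mod 101)
39^2048 ≡ 36^2 = 1296 ≡ 84 (mod 101)
39^2428 = 39^2048 × 39^256 × 39^64 × 39^32 × 39^16 × 39^8 × 39^4 ≡ 84 × 87 × 36 × 95 × 87 × 84 × 36 (mod 101).
Accumulate the product:
84 × 87 = 7308 ≡ 36
36 × 36 = 1296 ≡ 84
84 × 95 = 7980 ≡ 1
1 × 87 = 87
87 × 84 = 7308 ≡ 36
36 × 36 = 1296 ≡ 84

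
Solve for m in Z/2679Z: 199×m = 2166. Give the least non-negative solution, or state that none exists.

gcd(199, 2679) = 1, so a unique solution mod 2679 exists.
199⁻¹ ≡ 1252 (mod 2679).
m ≡ 1252×2166 ≡ 684 (mod 2679).

684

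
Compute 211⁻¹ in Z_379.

Run the extended Euclidean algorithm:
379 = 1*211 + 168
211 = 1*168 + 43
168 = 3*43 + 39
43 = 1*39 + 4
39 = 9*4 + 3
4 = 1*3 + 1
3 = 3*1 + 0
gcd(211, 379) = 1, so the inverse exists.
Back-substitute for 1:
1 = 1*4 − 1*3
  = −1*39 + 10*4
  = 10*43 − 11*39
  = −11*168 + 43*43
  = 43*211 − 54*168
  = −54*379 + 97*211
So 211⁻¹ ≡ 97 (mod 379).

97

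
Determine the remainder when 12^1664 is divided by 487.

By square-and-multiply:
1664 in binary is 11010000000, i.e. 1664 = 1024 + 512 + 128.
12^1 ≡ 12 (mod 487)
12^2 ≡ 12^2 = 144 (mod 487)
12^4 ≡ 144^2 = 20736 ≡ 282 (mod 487)
12^8 ≡ 282^2 = 79524 ≡ 143 (mod 487)
12^16 ≡ 143^2 = 20449 ≡ 482 (mod 487)
12^32 ≡ 482^2 = 232324 ≡ 25 (mod 487)
12^64 ≡ 25^2 = 625 ≡ 138 (mod 487)
12^128 ≡ 138^2 = 19044 ≡ 51 (mod 487)
12^256 ≡ 51^2 = 2601 ≡ 166 (mod 487)
12^512 ≡ 166^2 = 27556 ≡ 284 (mod 487)
12^1024 ≡ 284^2 = 80656 ≡ 301 (mod 487)
12^1664 = 12^1024 · 12^512 · 12^128 ≡ 301 · 284 · 51 (mod 487).
Accumulate the product:
301 · 284 = 85484 ≡ 259
259 · 51 = 13209 ≡ 60

60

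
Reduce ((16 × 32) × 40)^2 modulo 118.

108

16 × 32 = 512 ≡ 40 (mod 118)
40 × 40 = 1600 ≡ 66 (mod 118)
(66)^2 ≡ 108 (mod 118)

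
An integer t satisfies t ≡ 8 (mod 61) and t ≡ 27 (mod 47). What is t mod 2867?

2753

61⁻¹ mod 47: 61×37 ≡ 1 (mod 47), so 61⁻¹ ≡ 37.
t = 8 + 61×((27 − 8)×37 mod 47) = 8 + 61×45 = 2753.
Check: 2753 mod 61 = 8, 2753 mod 47 = 27. ✓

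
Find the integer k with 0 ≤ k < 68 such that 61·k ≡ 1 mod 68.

29

Apply the Euclidean algorithm and back-substitute:
68 = 1×61 + 7
61 = 8×7 + 5
7 = 1×5 + 2
5 = 2×2 + 1
2 = 2×1 + 0
gcd(61, 68) = 1, so the inverse exists.
Back-substitute for 1:
1 = 1×5 − 2×2
  = −2×7 + 3×5
  = 3×61 − 26×7
  = −26×68 + 29×61
So 61⁻¹ ≡ 29 (mod 68).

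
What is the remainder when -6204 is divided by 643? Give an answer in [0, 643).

-6204 = -10·643 + 226, so -6204 ≡ 226 (mod 643).

226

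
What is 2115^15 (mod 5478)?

Using repeated squaring:
2115^1 ≡ 2115 (mod 5478)
2115^2 ≡ 2115^2 = 4473225 ≡ 3177 (mod 5478)
2115^4 ≡ 3177^2 = 10093329 ≡ 2853 (mod 5478)
2115^8 ≡ 2853^2 = 8139609 ≡ 4779 (mod 5478)
2115^15 = 2115^8 × 2115^4 × 2115^2 × 2115^1 ≡ 4779 × 2853 × 3177 × 2115 (mod 5478).
Accumulate the product:
4779 × 2853 = 13634487 ≡ 5223
5223 × 3177 = 16593471 ≡ 609
609 × 2115 = 1288035 ≡ 705

705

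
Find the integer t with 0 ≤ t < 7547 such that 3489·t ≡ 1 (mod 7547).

4629

7547 = 2*3489 + 569
3489 = 6*569 + 75
569 = 7*75 + 44
75 = 1*44 + 31
44 = 1*31 + 13
31 = 2*13 + 5
13 = 2*5 + 3
5 = 1*3 + 2
3 = 1*2 + 1
2 = 2*1 + 0
gcd(3489, 7547) = 1, so the inverse exists.
Bézout: 1 = 1349*7547 − 2918*3489.
So 3489⁻¹ ≡ −2918 ≡ 4629 (mod 7547).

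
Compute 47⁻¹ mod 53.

Run the extended Euclidean algorithm:
53 = 1·47 + 6
47 = 7·6 + 5
6 = 1·5 + 1
5 = 5·1 + 0
gcd(47, 53) = 1, so the inverse exists.
Back-substitute for 1:
1 = 1·6 − 1·5
  = −1·47 + 8·6
  = 8·53 − 9·47
So 47⁻¹ ≡ −9 ≡ 44 (mod 53).

44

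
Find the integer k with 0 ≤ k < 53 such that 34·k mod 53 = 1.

39

53 = 1*34 + 19
34 = 1*19 + 15
19 = 1*15 + 4
15 = 3*4 + 3
4 = 1*3 + 1
3 = 3*1 + 0
gcd(34, 53) = 1, so the inverse exists.
Bézout: 1 = 9*53 − 14*34.
So 34⁻¹ ≡ −14 ≡ 39 (mod 53).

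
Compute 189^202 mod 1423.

Compute successive squares:
189^1 ≡ 189 (mod 1423)
189^2 ≡ 189^2 = 35721 ≡ 146 (mod 1423)
189^4 ≡ 146^2 = 21316 ≡ 1394 (mod 1423)
189^8 ≡ 1394^2 = 1943236 ≡ 841 (mod 1423)
189^16 ≡ 841^2 = 707281 ≡ 50 (mod 1423)
189^32 ≡ 50^2 = 2500 ≡ 1077 (mod 1423)
189^64 ≡ 1077^2 = 1159929 ≡ 184 (mod 1423)
189^128 ≡ 184^2 = 33856 ≡ 1127 (mod 1423)
189^202 = 189^128 · 189^64 · 189^8 · 189^2 ≡ 1127 · 184 · 841 · 146 (mod 1423).
Accumulate the product:
1127 · 184 = 207368 ≡ 1033
1033 · 841 = 868753 ≡ 723
723 · 146 = 105558 ≡ 256

256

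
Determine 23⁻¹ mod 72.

47

Run the extended Euclidean algorithm:
72 = 3·23 + 3
23 = 7·3 + 2
3 = 1·2 + 1
2 = 2·1 + 0
gcd(23, 72) = 1, so the inverse exists.
Back-substitute for 1:
1 = 1·3 − 1·2
  = −1·23 + 8·3
  = 8·72 − 25·23
So 23⁻¹ ≡ −25 ≡ 47 (mod 72).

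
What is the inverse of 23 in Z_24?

By the extended Euclidean algorithm:
24 = 1×23 + 1
23 = 23×1 + 0
gcd(23, 24) = 1, so the inverse exists.
Back-substitute for 1:
1 = 1×24 − 1×23
So 23⁻¹ ≡ −1 ≡ 23 (mod 24).

23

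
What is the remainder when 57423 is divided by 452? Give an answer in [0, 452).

19

57423 = 127×452 + 19, so 57423 ≡ 19 (mod 452).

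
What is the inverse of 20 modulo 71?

Apply the Euclidean algorithm and back-substitute:
71 = 3×20 + 11
20 = 1×11 + 9
11 = 1×9 + 2
9 = 4×2 + 1
2 = 2×1 + 0
gcd(20, 71) = 1, so the inverse exists.
Bézout: 1 = −9×71 + 32×20.
So 20⁻¹ ≡ 32 (mod 71).

32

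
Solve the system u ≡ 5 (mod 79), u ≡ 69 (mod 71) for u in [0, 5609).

79⁻¹ mod 71: 79·9 ≡ 1 (mod 71), so 79⁻¹ ≡ 9.
u = 5 + 79·((69 − 5)·9 mod 71) = 5 + 79·8 = 637.

637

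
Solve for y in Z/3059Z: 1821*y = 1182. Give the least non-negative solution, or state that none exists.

gcd(1821, 3059) = 1, so a unique solution mod 3059 exists.
1821⁻¹ ≡ 1317 (mod 3059).
y ≡ 1317*1182 ≡ 2722 (mod 3059).

2722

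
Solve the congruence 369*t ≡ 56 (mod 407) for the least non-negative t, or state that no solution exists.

gcd(369, 407) = 1, so a unique solution mod 407 exists.
369⁻¹ ≡ 332 (mod 407).
t ≡ 332*56 ≡ 277 (mod 407).

277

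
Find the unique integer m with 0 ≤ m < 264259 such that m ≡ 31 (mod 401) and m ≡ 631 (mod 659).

5244

401⁻¹ mod 659: 401·212 ≡ 1 (mod 659), so 401⁻¹ ≡ 212.
m = 31 + 401·((631 − 31)·212 mod 659) = 31 + 401·13 = 5244.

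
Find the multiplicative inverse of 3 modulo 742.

495

Apply the Euclidean algorithm and back-substitute:
742 = 247*3 + 1
3 = 3*1 + 0
gcd(3, 742) = 1, so the inverse exists.
Bézout: 1 = 1*742 − 247*3.
So 3⁻¹ ≡ −247 ≡ 495 (mod 742).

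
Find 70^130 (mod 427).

245

130 in binary is 10000010, i.e. 130 = 128 + 2.
70^1 ≡ 70 (mod 427)
70^2 ≡ 70^2 = 4900 ≡ 203 (mod 427)
70^4 ≡ 203^2 = 41209 ≡ 217 (mod 427)
70^8 ≡ 217^2 = 47089 ≡ 119 (mod 427)
70^16 ≡ 119^2 = 14161 ≡ 70 (mod 427)
70^32 ≡ 70^2 = 4900 ≡ 203 (mod 427)
70^64 ≡ 203^2 = 41209 ≡ 217 (mod 427)
70^128 ≡ 217^2 = 47089 ≡ 119 (mod 427)
70^130 = 70^128 × 70^2 ≡ 119 × 203 (mod 427).
119 × 203 = 24157 ≡ 245 (mod 427).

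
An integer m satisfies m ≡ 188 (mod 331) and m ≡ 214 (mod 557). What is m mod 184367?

331⁻¹ mod 557: 331·313 ≡ 1 (mod 557), so 331⁻¹ ≡ 313.
m = 188 + 331·((214 − 188)·313 mod 557) = 188 + 331·340 = 112728.

112728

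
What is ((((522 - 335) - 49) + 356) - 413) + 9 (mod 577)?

90

522 - 335 = 187
187 - 49 = 138
138 + 356 = 494
494 - 413 = 81
81 + 9 = 90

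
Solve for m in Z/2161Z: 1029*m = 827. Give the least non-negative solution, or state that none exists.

2082

gcd(1029, 2161) = 1, so a unique solution mod 2161 exists.
1029⁻¹ ≡ 2140 (mod 2161).
m ≡ 2140*827 ≡ 2082 (mod 2161).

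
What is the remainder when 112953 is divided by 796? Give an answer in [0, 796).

112953 = 141×796 + 717, so 112953 ≡ 717 (mod 796).

717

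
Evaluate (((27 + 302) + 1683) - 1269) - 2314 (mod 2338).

27 + 302 = 329
329 + 1683 = 2012
2012 - 1269 = 743
743 - 2314 = -1571 ≡ 767 (mod 2338)

767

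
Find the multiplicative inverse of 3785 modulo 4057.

By the extended Euclidean algorithm:
4057 = 1·3785 + 272
3785 = 13·272 + 249
272 = 1·249 + 23
249 = 10·23 + 19
23 = 1·19 + 4
19 = 4·4 + 3
4 = 1·3 + 1
3 = 3·1 + 0
gcd(3785, 4057) = 1, so the inverse exists.
Back-substitute for 1:
1 = 1·4 − 1·3
  = −1·19 + 5·4
  = 5·23 − 6·19
  = −6·249 + 65·23
  = 65·272 − 71·249
  = −71·3785 + 988·272
  = 988·4057 − 1059·3785
So 3785⁻¹ ≡ −1059 ≡ 2998 (mod 4057).

2998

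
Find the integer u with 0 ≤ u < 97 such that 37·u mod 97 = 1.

97 = 2*37 + 23
37 = 1*23 + 14
23 = 1*14 + 9
14 = 1*9 + 5
9 = 1*5 + 4
5 = 1*4 + 1
4 = 4*1 + 0
gcd(37, 97) = 1, so the inverse exists.
Bézout: 1 = −8*97 + 21*37.
So 37⁻¹ ≡ 21 (mod 97).

21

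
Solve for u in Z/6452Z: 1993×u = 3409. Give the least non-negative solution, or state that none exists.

1397

gcd(1993, 6452) = 1, so a unique solution mod 6452 exists.
1993⁻¹ ≡ 3833 (mod 6452).
u ≡ 3833×3409 ≡ 1397 (mod 6452).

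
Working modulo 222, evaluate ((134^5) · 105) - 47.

127

(134)^5 ≡ 8 (mod 222)
8 · 105 = 840 ≡ 174 (mod 222)
174 - 47 = 127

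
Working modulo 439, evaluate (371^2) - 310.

(371)^2 ≡ 234 (mod 439)
234 - 310 = -76 ≡ 363 (mod 439)

363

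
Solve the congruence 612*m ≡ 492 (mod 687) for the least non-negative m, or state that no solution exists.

140

gcd(612, 687) = 3, and 3 | 492, so solutions exist.
Divide through by 3: 204*m ≡ 164 (mod 229).
204⁻¹ ≡ 174 (mod 229).
m ≡ 174*164 ≡ 140 (mod 229).
The smallest non-negative solution is m = 140.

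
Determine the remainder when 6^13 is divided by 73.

Compute successive squares:
13 in binary is 1101, i.e. 13 = 8 + 4 + 1.
6^1 ≡ 6 (mod 73)
6^2 ≡ 6^2 = 36 (mod 73)
6^4 ≡ 36^2 = 1296 ≡ 55 (mod 73)
6^8 ≡ 55^2 = 3025 ≡ 32 (mod 73)
6^13 = 6^8 * 6^4 * 6^1 ≡ 32 * 55 * 6 (mod 73).
Accumulate the product:
32 * 55 = 1760 ≡ 8
8 * 6 = 48

48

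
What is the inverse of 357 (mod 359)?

Apply the Euclidean algorithm and back-substitute:
359 = 1*357 + 2
357 = 178*2 + 1
2 = 2*1 + 0
gcd(357, 359) = 1, so the inverse exists.
Back-substitute for 1:
1 = 1*357 − 178*2
  = −178*359 + 179*357
So 357⁻¹ ≡ 179 (mod 359).

179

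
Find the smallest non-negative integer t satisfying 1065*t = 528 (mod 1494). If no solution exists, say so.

gcd(1065, 1494) = 3, and 3 | 528, so solutions exist.
Divide through by 3: 355*t ≡ 176 (mod 498).
355⁻¹ ≡ 397 (mod 498).
t ≡ 397*176 ≡ 152 (mod 498).
The smallest non-negative solution is t = 152.

152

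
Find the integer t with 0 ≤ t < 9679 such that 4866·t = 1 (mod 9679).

Apply the Euclidean algorithm and back-substitute:
9679 = 1*4866 + 4813
4866 = 1*4813 + 53
4813 = 90*53 + 43
53 = 1*43 + 10
43 = 4*10 + 3
10 = 3*3 + 1
3 = 3*1 + 0
gcd(4866, 9679) = 1, so the inverse exists.
Bézout: 1 = −1469*9679 + 2922*4866.
So 4866⁻¹ ≡ 2922 (mod 9679).

2922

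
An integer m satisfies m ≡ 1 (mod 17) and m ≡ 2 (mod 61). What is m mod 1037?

307

17⁻¹ mod 61: 17×18 ≡ 1 (mod 61), so 17⁻¹ ≡ 18.
m = 1 + 17×((2 − 1)×18 mod 61) = 1 + 17×18 = 307.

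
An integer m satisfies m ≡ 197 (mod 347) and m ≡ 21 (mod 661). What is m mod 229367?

347⁻¹ mod 661: 347*621 ≡ 1 (mod 661), so 347⁻¹ ≡ 621.
m = 197 + 347*((21 − 197)*621 mod 661) = 197 + 347*430 = 149407.

149407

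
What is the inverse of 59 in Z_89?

86

Run the extended Euclidean algorithm:
89 = 1×59 + 30
59 = 1×30 + 29
30 = 1×29 + 1
29 = 29×1 + 0
gcd(59, 89) = 1, so the inverse exists.
Bézout: 1 = 2×89 − 3×59.
So 59⁻¹ ≡ −3 ≡ 86 (mod 89).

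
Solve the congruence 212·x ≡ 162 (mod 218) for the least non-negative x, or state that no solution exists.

82

gcd(212, 218) = 2, and 2 | 162, so solutions exist.
Divide through by 2: 106·x mod 109 = 81.
106⁻¹ ≡ 36 (mod 109).
x ≡ 36·81 ≡ 82 (mod 109).
The smallest non-negative solution is x = 82.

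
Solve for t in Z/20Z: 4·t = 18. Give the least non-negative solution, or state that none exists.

gcd(4, 20) = 4, and 4 does not divide 18.
So the congruence has no solution.

no solution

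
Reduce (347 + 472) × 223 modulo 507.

347 + 472 = 819 ≡ 312 (mod 507)
312 × 223 = 69576 ≡ 117 (mod 507)

117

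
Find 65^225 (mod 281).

By square-and-multiply:
65^1 ≡ 65 (mod 281)
65^2 ≡ 65^2 = 4225 ≡ 10 (mod 281)
65^4 ≡ 10^2 = 100 (mod 281)
65^8 ≡ 100^2 = 10000 ≡ 165 (mod 281)
65^16 ≡ 165^2 = 27225 ≡ 249 (mod 281)
65^32 ≡ 249^2 = 62001 ≡ 181 (mod 281)
65^64 ≡ 181^2 = 32761 ≡ 165 (mod 281)
65^128 ≡ 165^2 = 27225 ≡ 249 (mod 281)
65^225 = 65^128 · 65^64 · 65^32 · 65^1 ≡ 249 · 165 · 181 · 65 (mod 281).
Accumulate the product:
249 · 165 = 41085 ≡ 59
59 · 181 = 10679 ≡ 1
1 · 65 = 65

65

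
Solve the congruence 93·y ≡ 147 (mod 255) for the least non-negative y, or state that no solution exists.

29

gcd(93, 255) = 3, and 3 | 147, so solutions exist.
Divide through by 3: 31·y ≡ 49 mod 85.
31⁻¹ ≡ 11 (mod 85).
y ≡ 11·49 ≡ 29 (mod 85).
The smallest non-negative solution is y = 29.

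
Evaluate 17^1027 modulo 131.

78

1027 in binary is 10000000011, i.e. 1027 = 1024 + 2 + 1.
17^1 ≡ 17 (mod 131)
17^2 ≡ 17^2 = 289 ≡ 27 (mod 131)
17^4 ≡ 27^2 = 729 ≡ 74 (mod 131)
17^8 ≡ 74^2 = 5476 ≡ 105 (mod 131)
17^16 ≡ 105^2 = 11025 ≡ 21 (mod 131)
17^32 ≡ 21^2 = 441 ≡ 48 (mod 131)
17^64 ≡ 48^2 = 2304 ≡ 77 (mod 131)
17^128 ≡ 77^2 = 5929 ≡ 34 (mod 131)
17^256 ≡ 34^2 = 1156 ≡ 108 (mod 131)
17^512 ≡ 108^2 = 11664 ≡ 5 (mod 131)
17^1024 ≡ 5^2 = 25 (mod 131)
17^1027 = 17^1024 · 17^2 · 17^1 ≡ 25 · 27 · 17 (mod 131).
Accumulate the product:
25 · 27 = 675 ≡ 20
20 · 17 = 340 ≡ 78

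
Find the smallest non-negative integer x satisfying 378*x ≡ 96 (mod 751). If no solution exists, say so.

gcd(378, 751) = 1, so a unique solution mod 751 exists.
378⁻¹ ≡ 451 (mod 751).
x ≡ 451*96 ≡ 489 (mod 751).

489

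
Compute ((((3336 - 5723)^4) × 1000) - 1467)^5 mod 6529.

3644

3336 - 5723 = -2387 ≡ 4142 (mod 6529)
(4142)^4 ≡ 2686 (mod 6529)
2686 × 1000 = 2686000 ≡ 2581 (mod 6529)
2581 - 1467 = 1114
(1114)^5 ≡ 3644 (mod 6529)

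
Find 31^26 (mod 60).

26 in binary is 11010, i.e. 26 = 16 + 8 + 2.
31^1 ≡ 31 (mod 60)
31^2 ≡ 31^2 = 961 ≡ 1 (mod 60)
31^4 ≡ 1^2 = 1 (mod 60)
31^8 ≡ 1^2 = 1 (mod 60)
31^16 ≡ 1^2 = 1 (mod 60)
31^26 = 31^16 * 31^8 * 31^2 ≡ 1 * 1 * 1 (mod 60).
Accumulate the product:
1 * 1 = 1
1 * 1 = 1

1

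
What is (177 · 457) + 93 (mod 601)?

448

177 · 457 = 80889 ≡ 355 (mod 601)
355 + 93 = 448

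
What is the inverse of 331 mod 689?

102

689 = 2×331 + 27
331 = 12×27 + 7
27 = 3×7 + 6
7 = 1×6 + 1
6 = 6×1 + 0
gcd(331, 689) = 1, so the inverse exists.
Bézout: 1 = −49×689 + 102×331.
So 331⁻¹ ≡ 102 (mod 689).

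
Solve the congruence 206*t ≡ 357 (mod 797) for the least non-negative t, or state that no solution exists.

230

gcd(206, 797) = 1, so a unique solution mod 797 exists.
206⁻¹ ≡ 561 (mod 797).
t ≡ 561*357 ≡ 230 (mod 797).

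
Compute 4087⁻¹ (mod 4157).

By the extended Euclidean algorithm:
4157 = 1×4087 + 70
4087 = 58×70 + 27
70 = 2×27 + 16
27 = 1×16 + 11
16 = 1×11 + 5
11 = 2×5 + 1
5 = 5×1 + 0
gcd(4087, 4157) = 1, so the inverse exists.
Back-substitute for 1:
1 = 1×11 − 2×5
  = −2×16 + 3×11
  = 3×27 − 5×16
  = −5×70 + 13×27
  = 13×4087 − 759×70
  = −759×4157 + 772×4087
So 4087⁻¹ ≡ 772 (mod 4157).

772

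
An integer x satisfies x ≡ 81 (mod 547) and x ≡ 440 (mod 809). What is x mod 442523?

547⁻¹ mod 809: 547·176 ≡ 1 (mod 809), so 547⁻¹ ≡ 176.
x = 81 + 547·((440 − 81)·176 mod 809) = 81 + 547·82 = 44935.

44935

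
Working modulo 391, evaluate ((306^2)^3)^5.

(306)^2 ≡ 187 (mod 391)
(187)^3 ≡ 119 (mod 391)
(119)^5 ≡ 357 (mod 391)

357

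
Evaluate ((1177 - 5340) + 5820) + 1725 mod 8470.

3382

1177 - 5340 = -4163 ≡ 4307 (mod 8470)
4307 + 5820 = 10127 ≡ 1657 (mod 8470)
1657 + 1725 = 3382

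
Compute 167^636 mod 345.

636 in binary is 1001111100, i.e. 636 = 512 + 64 + 32 + 16 + 8 + 4.
167^1 ≡ 167 (mod 345)
167^2 ≡ 167^2 = 27889 ≡ 289 (mod 345)
167^4 ≡ 289^2 = 83521 ≡ 31 (mod 345)
167^8 ≡ 31^2 = 961 ≡ 271 (mod 345)
167^16 ≡ 271^2 = 73441 ≡ 301 (mod 345)
167^32 ≡ 301^2 = 90601 ≡ 211 (mod 345)
167^64 ≡ 211^2 = 44521 ≡ 16 (mod 345)
167^128 ≡ 16^2 = 256 (mod 345)
167^256 ≡ 256^2 = 65536 ≡ 331 (mod 345)
167^512 ≡ 331^2 = 109561 ≡ 196 (mod 345)
167^636 = 167^512 · 167^64 · 167^32 · 167^16 · 167^8 · 167^4 ≡ 196 · 16 · 211 · 301 · 271 · 31 (mod 345).
Accumulate the product:
196 · 16 = 3136 ≡ 31
31 · 211 = 6541 ≡ 331
331 · 301 = 99631 ≡ 271
271 · 271 = 73441 ≡ 301
301 · 31 = 9331 ≡ 16

16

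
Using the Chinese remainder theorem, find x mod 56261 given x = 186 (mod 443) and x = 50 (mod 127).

2844

443⁻¹ mod 127: 443*84 ≡ 1 (mod 127), so 443⁻¹ ≡ 84.
x = 186 + 443*((50 − 186)*84 mod 127) = 186 + 443*6 = 2844.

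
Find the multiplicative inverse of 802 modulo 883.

109

Run the extended Euclidean algorithm:
883 = 1×802 + 81
802 = 9×81 + 73
81 = 1×73 + 8
73 = 9×8 + 1
8 = 8×1 + 0
gcd(802, 883) = 1, so the inverse exists.
Bézout: 1 = −99×883 + 109×802.
So 802⁻¹ ≡ 109 (mod 883).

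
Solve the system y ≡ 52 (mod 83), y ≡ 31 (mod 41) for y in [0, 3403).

1712

83⁻¹ mod 41: 83×1 ≡ 1 (mod 41), so 83⁻¹ ≡ 1.
y = 52 + 83×((31 − 52)×1 mod 41) = 52 + 83×20 = 1712.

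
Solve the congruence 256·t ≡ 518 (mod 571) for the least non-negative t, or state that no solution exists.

176

gcd(256, 571) = 1, so a unique solution mod 571 exists.
256⁻¹ ≡ 29 (mod 571).
t ≡ 29·518 ≡ 176 (mod 571).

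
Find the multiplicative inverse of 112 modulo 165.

28

Run the extended Euclidean algorithm:
165 = 1×112 + 53
112 = 2×53 + 6
53 = 8×6 + 5
6 = 1×5 + 1
5 = 5×1 + 0
gcd(112, 165) = 1, so the inverse exists.
Bézout: 1 = −19×165 + 28×112.
So 112⁻¹ ≡ 28 (mod 165).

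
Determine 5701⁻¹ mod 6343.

247

Run the extended Euclidean algorithm:
6343 = 1×5701 + 642
5701 = 8×642 + 565
642 = 1×565 + 77
565 = 7×77 + 26
77 = 2×26 + 25
26 = 1×25 + 1
25 = 25×1 + 0
gcd(5701, 6343) = 1, so the inverse exists.
Bézout: 1 = −222×6343 + 247×5701.
So 5701⁻¹ ≡ 247 (mod 6343).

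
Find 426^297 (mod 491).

421

297 in binary is 100101001, i.e. 297 = 256 + 32 + 8 + 1.
426^1 ≡ 426 (mod 491)
426^2 ≡ 426^2 = 181476 ≡ 297 (mod 491)
426^4 ≡ 297^2 = 88209 ≡ 320 (mod 491)
426^8 ≡ 320^2 = 102400 ≡ 272 (mod 491)
426^16 ≡ 272^2 = 73984 ≡ 334 (mod 491)
426^32 ≡ 334^2 = 111556 ≡ 99 (mod 491)
426^64 ≡ 99^2 = 9801 ≡ 472 (mod 491)
426^128 ≡ 472^2 = 222784 ≡ 361 (mod 491)
426^256 ≡ 361^2 = 130321 ≡ 206 (mod 491)
426^297 = 426^256 × 426^32 × 426^8 × 426^1 ≡ 206 × 99 × 272 × 426 (mod 491).
Accumulate the product:
206 × 99 = 20394 ≡ 263
263 × 272 = 71536 ≡ 341
341 × 426 = 145266 ≡ 421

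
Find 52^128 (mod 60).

Using repeated squaring:
52^1 ≡ 52 (mod 60)
52^2 ≡ 52^2 = 2704 ≡ 4 (mod 60)
52^4 ≡ 4^2 = 16 (mod 60)
52^8 ≡ 16^2 = 256 ≡ 16 (mod 60)
52^16 ≡ 16^2 = 256 ≡ 16 (mod 60)
52^32 ≡ 16^2 = 256 ≡ 16 (mod 60)
52^64 ≡ 16^2 = 256 ≡ 16 (mod 60)
52^128 ≡ 16^2 = 256 ≡ 16 (mod 60)
So 52^128 ≡ 16 (mod 60).

16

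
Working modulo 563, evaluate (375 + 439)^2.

508

375 + 439 = 814 ≡ 251 (mod 563)
(251)^2 ≡ 508 (mod 563)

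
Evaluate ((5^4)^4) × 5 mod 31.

25

(5)^4 ≡ 5 (mod 31)
(5)^4 ≡ 5 (mod 31)
5 × 5 = 25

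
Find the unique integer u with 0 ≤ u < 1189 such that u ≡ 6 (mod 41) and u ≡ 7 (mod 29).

41⁻¹ mod 29: 41·17 ≡ 1 (mod 29), so 41⁻¹ ≡ 17.
u = 6 + 41·((7 − 6)·17 mod 29) = 6 + 41·17 = 703.

703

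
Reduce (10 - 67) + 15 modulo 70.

10 - 67 = -57 ≡ 13 (mod 70)
13 + 15 = 28

28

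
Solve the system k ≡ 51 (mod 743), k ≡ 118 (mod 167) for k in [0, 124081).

81781

743⁻¹ mod 167: 743×49 ≡ 1 (mod 167), so 743⁻¹ ≡ 49.
k = 51 + 743×((118 − 51)×49 mod 167) = 51 + 743×110 = 81781.
Check: 81781 mod 743 = 51, 81781 mod 167 = 118. ✓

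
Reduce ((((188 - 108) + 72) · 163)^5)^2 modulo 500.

376

188 - 108 = 80
80 + 72 = 152
152 · 163 = 24776 ≡ 276 (mod 500)
(276)^5 ≡ 376 (mod 500)
(376)^2 ≡ 376 (mod 500)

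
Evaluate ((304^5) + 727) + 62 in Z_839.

326

(304)^5 ≡ 376 (mod 839)
376 + 727 = 1103 ≡ 264 (mod 839)
264 + 62 = 326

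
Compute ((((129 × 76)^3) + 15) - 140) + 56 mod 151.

129 × 76 = 9804 ≡ 140 (mod 151)
(140)^3 ≡ 28 (mod 151)
28 + 15 = 43
43 - 140 = -97 ≡ 54 (mod 151)
54 + 56 = 110

110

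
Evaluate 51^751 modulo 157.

Compute successive squares:
751 in binary is 1011101111, i.e. 751 = 512 + 128 + 64 + 32 + 8 + 4 + 2 + 1.
51^1 ≡ 51 (mod 157)
51^2 ≡ 51^2 = 2601 ≡ 89 (mod 157)
51^4 ≡ 89^2 = 7921 ≡ 71 (mod 157)
51^8 ≡ 71^2 = 5041 ≡ 17 (mod 157)
51^16 ≡ 17^2 = 289 ≡ 132 (mod 157)
51^32 ≡ 132^2 = 17424 ≡ 154 (mod 157)
51^64 ≡ 154^2 = 23716 ≡ 9 (mod 157)
51^128 ≡ 9^2 = 81 (mod 157)
51^256 ≡ 81^2 = 6561 ≡ 124 (mod 157)
51^512 ≡ 124^2 = 15376 ≡ 147 (mod 157)
51^751 = 51^512 * 51^128 * 51^64 * 51^32 * 51^8 * 51^4 * 51^2 * 51^1 ≡ 147 * 81 * 9 * 154 * 17 * 71 * 89 * 51 (mod 157).
Accumulate the product:
147 * 81 = 11907 ≡ 132
132 * 9 = 1188 ≡ 89
89 * 154 = 13706 ≡ 47
47 * 17 = 799 ≡ 14
14 * 71 = 994 ≡ 52
52 * 89 = 4628 ≡ 75
75 * 51 = 3825 ≡ 57

57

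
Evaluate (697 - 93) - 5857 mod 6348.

1095

697 - 93 = 604
604 - 5857 = -5253 ≡ 1095 (mod 6348)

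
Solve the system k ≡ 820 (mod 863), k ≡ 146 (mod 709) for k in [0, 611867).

585071

863⁻¹ mod 709: 863·465 ≡ 1 (mod 709), so 863⁻¹ ≡ 465.
k = 820 + 863·((146 − 820)·465 mod 709) = 820 + 863·677 = 585071.
Check: 585071 mod 863 = 820, 585071 mod 709 = 146. ✓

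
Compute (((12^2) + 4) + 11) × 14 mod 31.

25

(12)^2 ≡ 20 (mod 31)
20 + 4 = 24
24 + 11 = 35 ≡ 4 (mod 31)
4 × 14 = 56 ≡ 25 (mod 31)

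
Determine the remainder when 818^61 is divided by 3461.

61 in binary is 111101, i.e. 61 = 32 + 16 + 8 + 4 + 1.
818^1 ≡ 818 (mod 3461)
818^2 ≡ 818^2 = 669124 ≡ 1151 (mod 3461)
818^4 ≡ 1151^2 = 1324801 ≡ 2699 (mod 3461)
818^8 ≡ 2699^2 = 7284601 ≡ 2657 (mod 3461)
818^16 ≡ 2657^2 = 7059649 ≡ 2670 (mod 3461)
818^32 ≡ 2670^2 = 7128900 ≡ 2701 (mod 3461)
818^61 = 818^32 · 818^16 · 818^8 · 818^4 · 818^1 ≡ 2701 · 2670 · 2657 · 2699 · 818 (mod 3461).
Accumulate the product:
2701 · 2670 = 7211670 ≡ 2407
2407 · 2657 = 6395399 ≡ 2932
2932 · 2699 = 7913468 ≡ 1622
1622 · 818 = 1326796 ≡ 1233

1233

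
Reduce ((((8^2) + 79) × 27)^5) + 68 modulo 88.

(8)^2 ≡ 64 (mod 88)
64 + 79 = 143 ≡ 55 (mod 88)
55 × 27 = 1485 ≡ 77 (mod 88)
(77)^5 ≡ 77 (mod 88)
77 + 68 = 145 ≡ 57 (mod 88)

57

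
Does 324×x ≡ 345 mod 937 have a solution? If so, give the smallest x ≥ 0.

gcd(324, 937) = 1, so a unique solution mod 937 exists.
324⁻¹ ≡ 830 (mod 937).
x ≡ 830×345 ≡ 565 (mod 937).

565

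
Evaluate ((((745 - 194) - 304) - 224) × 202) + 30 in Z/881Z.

745 - 194 = 551
551 - 304 = 247
247 - 224 = 23
23 × 202 = 4646 ≡ 241 (mod 881)
241 + 30 = 271

271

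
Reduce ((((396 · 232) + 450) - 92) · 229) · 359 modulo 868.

396 · 232 = 91872 ≡ 732 (mod 868)
732 + 450 = 1182 ≡ 314 (mod 868)
314 - 92 = 222
222 · 229 = 50838 ≡ 494 (mod 868)
494 · 359 = 177346 ≡ 274 (mod 868)

274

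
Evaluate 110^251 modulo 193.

139

Compute successive squares:
251 in binary is 11111011, i.e. 251 = 128 + 64 + 32 + 16 + 8 + 2 + 1.
110^1 ≡ 110 (mod 193)
110^2 ≡ 110^2 = 12100 ≡ 134 (mod 193)
110^4 ≡ 134^2 = 17956 ≡ 7 (mod 193)
110^8 ≡ 7^2 = 49 (mod 193)
110^16 ≡ 49^2 = 2401 ≡ 85 (mod 193)
110^32 ≡ 85^2 = 7225 ≡ 84 (mod 193)
110^64 ≡ 84^2 = 7056 ≡ 108 (mod 193)
110^128 ≡ 108^2 = 11664 ≡ 84 (mod 193)
110^251 = 110^128 * 110^64 * 110^32 * 110^16 * 110^8 * 110^2 * 110^1 ≡ 84 * 108 * 84 * 85 * 49 * 134 * 110 (mod 193).
Accumulate the product:
84 * 108 = 9072 ≡ 1
1 * 84 = 84
84 * 85 = 7140 ≡ 192
192 * 49 = 9408 ≡ 144
144 * 134 = 19296 ≡ 189
189 * 110 = 20790 ≡ 139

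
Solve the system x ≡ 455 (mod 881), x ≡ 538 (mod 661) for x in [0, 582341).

363427

881⁻¹ mod 661: 881*658 ≡ 1 (mod 661), so 881⁻¹ ≡ 658.
x = 455 + 881*((538 − 455)*658 mod 661) = 455 + 881*412 = 363427.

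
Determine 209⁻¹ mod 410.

410 = 1·209 + 201
209 = 1·201 + 8
201 = 25·8 + 1
8 = 8·1 + 0
gcd(209, 410) = 1, so the inverse exists.
Back-substitute for 1:
1 = 1·201 − 25·8
  = −25·209 + 26·201
  = 26·410 − 51·209
So 209⁻¹ ≡ −51 ≡ 359 (mod 410).

359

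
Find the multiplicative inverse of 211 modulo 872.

Apply the Euclidean algorithm and back-substitute:
872 = 4×211 + 28
211 = 7×28 + 15
28 = 1×15 + 13
15 = 1×13 + 2
13 = 6×2 + 1
2 = 2×1 + 0
gcd(211, 872) = 1, so the inverse exists.
Bézout: 1 = 98×872 − 405×211.
So 211⁻¹ ≡ −405 ≡ 467 (mod 872).

467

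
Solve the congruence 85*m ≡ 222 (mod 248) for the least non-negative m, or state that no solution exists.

gcd(85, 248) = 1, so a unique solution mod 248 exists.
85⁻¹ ≡ 213 (mod 248).
m ≡ 213*222 ≡ 166 (mod 248).

166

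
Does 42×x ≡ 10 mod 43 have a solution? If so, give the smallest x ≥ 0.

33

gcd(42, 43) = 1, so a unique solution mod 43 exists.
42⁻¹ ≡ 42 (mod 43).
x ≡ 42×10 ≡ 33 (mod 43).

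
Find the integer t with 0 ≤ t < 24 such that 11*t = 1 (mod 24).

24 = 2×11 + 2
11 = 5×2 + 1
2 = 2×1 + 0
gcd(11, 24) = 1, so the inverse exists.
Back-substitute for 1:
1 = 1×11 − 5×2
  = −5×24 + 11×11
So 11⁻¹ ≡ 11 (mod 24).

11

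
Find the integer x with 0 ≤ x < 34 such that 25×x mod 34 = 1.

15

34 = 1·25 + 9
25 = 2·9 + 7
9 = 1·7 + 2
7 = 3·2 + 1
2 = 2·1 + 0
gcd(25, 34) = 1, so the inverse exists.
Back-substitute for 1:
1 = 1·7 − 3·2
  = −3·9 + 4·7
  = 4·25 − 11·9
  = −11·34 + 15·25
So 25⁻¹ ≡ 15 (mod 34).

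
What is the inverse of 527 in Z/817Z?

817 = 1×527 + 290
527 = 1×290 + 237
290 = 1×237 + 53
237 = 4×53 + 25
53 = 2×25 + 3
25 = 8×3 + 1
3 = 3×1 + 0
gcd(527, 817) = 1, so the inverse exists.
Bézout: 1 = −169×817 + 262×527.
So 527⁻¹ ≡ 262 (mod 817).

262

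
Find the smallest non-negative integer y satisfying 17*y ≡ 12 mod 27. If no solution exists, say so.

gcd(17, 27) = 1, so a unique solution mod 27 exists.
17⁻¹ ≡ 8 (mod 27).
y ≡ 8*12 ≡ 15 (mod 27).

15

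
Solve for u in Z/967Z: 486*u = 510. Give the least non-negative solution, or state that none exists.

204

gcd(486, 967) = 1, so a unique solution mod 967 exists.
486⁻¹ ≡ 774 (mod 967).
u ≡ 774*510 ≡ 204 (mod 967).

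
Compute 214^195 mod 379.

Using repeated squaring:
214^1 ≡ 214 (mod 379)
214^2 ≡ 214^2 = 45796 ≡ 316 (mod 379)
214^4 ≡ 316^2 = 99856 ≡ 179 (mod 379)
214^8 ≡ 179^2 = 32041 ≡ 205 (mod 379)
214^16 ≡ 205^2 = 42025 ≡ 335 (mod 379)
214^32 ≡ 335^2 = 112225 ≡ 41 (mod 379)
214^64 ≡ 41^2 = 1681 ≡ 165 (mod 379)
214^128 ≡ 165^2 = 27225 ≡ 316 (mod 379)
214^195 = 214^128 × 214^64 × 214^2 × 214^1 ≡ 316 × 165 × 316 × 214 (mod 379).
Accumulate the product:
316 × 165 = 52140 ≡ 217
217 × 316 = 68572 ≡ 352
352 × 214 = 75328 ≡ 286

286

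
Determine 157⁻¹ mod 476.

By the extended Euclidean algorithm:
476 = 3×157 + 5
157 = 31×5 + 2
5 = 2×2 + 1
2 = 2×1 + 0
gcd(157, 476) = 1, so the inverse exists.
Bézout: 1 = 63×476 − 191×157.
So 157⁻¹ ≡ −191 ≡ 285 (mod 476).

285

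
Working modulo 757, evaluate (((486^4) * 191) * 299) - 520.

642

(486)^4 ≡ 144 (mod 757)
144 * 191 = 27504 ≡ 252 (mod 757)
252 * 299 = 75348 ≡ 405 (mod 757)
405 - 520 = -115 ≡ 642 (mod 757)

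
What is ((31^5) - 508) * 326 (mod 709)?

520

(31)^5 ≡ 440 (mod 709)
440 - 508 = -68 ≡ 641 (mod 709)
641 * 326 = 208966 ≡ 520 (mod 709)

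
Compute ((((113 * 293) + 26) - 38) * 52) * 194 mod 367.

113 * 293 = 33109 ≡ 79 (mod 367)
79 + 26 = 105
105 - 38 = 67
67 * 52 = 3484 ≡ 181 (mod 367)
181 * 194 = 35114 ≡ 249 (mod 367)

249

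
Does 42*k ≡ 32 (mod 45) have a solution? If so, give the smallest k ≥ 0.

no solution

gcd(42, 45) = 3, and 3 does not divide 32.
So the congruence has no solution.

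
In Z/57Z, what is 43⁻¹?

By the extended Euclidean algorithm:
57 = 1×43 + 14
43 = 3×14 + 1
14 = 14×1 + 0
gcd(43, 57) = 1, so the inverse exists.
Bézout: 1 = −3×57 + 4×43.
So 43⁻¹ ≡ 4 (mod 57).

4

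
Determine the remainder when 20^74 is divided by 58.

36

By square-and-multiply:
74 in binary is 1001010, i.e. 74 = 64 + 8 + 2.
20^1 ≡ 20 (mod 58)
20^2 ≡ 20^2 = 400 ≡ 52 (mod 58)
20^4 ≡ 52^2 = 2704 ≡ 36 (mod 58)
20^8 ≡ 36^2 = 1296 ≡ 20 (mod 58)
20^16 ≡ 20^2 = 400 ≡ 52 (mod 58)
20^32 ≡ 52^2 = 2704 ≡ 36 (mod 58)
20^64 ≡ 36^2 = 1296 ≡ 20 (mod 58)
20^74 = 20^64 × 20^8 × 20^2 ≡ 20 × 20 × 52 (mod 58).
Accumulate the product:
20 × 20 = 400 ≡ 52
52 × 52 = 2704 ≡ 36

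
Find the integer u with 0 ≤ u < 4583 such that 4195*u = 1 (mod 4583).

3390

Run the extended Euclidean algorithm:
4583 = 1×4195 + 388
4195 = 10×388 + 315
388 = 1×315 + 73
315 = 4×73 + 23
73 = 3×23 + 4
23 = 5×4 + 3
4 = 1×3 + 1
3 = 3×1 + 0
gcd(4195, 4583) = 1, so the inverse exists.
Bézout: 1 = 1092×4583 − 1193×4195.
So 4195⁻¹ ≡ −1193 ≡ 3390 (mod 4583).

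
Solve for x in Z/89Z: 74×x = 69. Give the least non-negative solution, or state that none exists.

31

gcd(74, 89) = 1, so a unique solution mod 89 exists.
74⁻¹ ≡ 83 (mod 89).
x ≡ 83×69 ≡ 31 (mod 89).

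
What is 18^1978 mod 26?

12

18^1 ≡ 18 (mod 26)
18^2 ≡ 18^2 = 324 ≡ 12 (mod 26)
18^4 ≡ 12^2 = 144 ≡ 14 (mod 26)
18^8 ≡ 14^2 = 196 ≡ 14 (mod 26)
18^16 ≡ 14^2 = 196 ≡ 14 (mod 26)
18^32 ≡ 14^2 = 196 ≡ 14 (mod 26)
18^64 ≡ 14^2 = 196 ≡ 14 (mod 26)
18^128 ≡ 14^2 = 196 ≡ 14 (mod 26)
18^256 ≡ 14^2 = 196 ≡ 14 (mod 26)
18^512 ≡ 14^2 = 196 ≡ 14 (mod 26)
18^1024 ≡ 14^2 = 196 ≡ 14 (mod 26)
18^1978 = 18^1024 × 18^512 × 18^256 × 18^128 × 18^32 × 18^16 × 18^8 × 18^2 ≡ 14 × 14 × 14 × 14 × 14 × 14 × 14 × 12 (mod 26).
Accumulate the product:
14 × 14 = 196 ≡ 14
14 × 14 = 196 ≡ 14
14 × 14 = 196 ≡ 14
14 × 14 = 196 ≡ 14
14 × 14 = 196 ≡ 14
14 × 14 = 196 ≡ 14
14 × 12 = 168 ≡ 12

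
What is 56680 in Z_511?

56680 = 110*511 + 470, so 56680 ≡ 470 (mod 511).

470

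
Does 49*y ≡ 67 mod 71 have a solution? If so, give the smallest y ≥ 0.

gcd(49, 71) = 1, so a unique solution mod 71 exists.
49⁻¹ ≡ 29 (mod 71).
y ≡ 29*67 ≡ 26 (mod 71).

26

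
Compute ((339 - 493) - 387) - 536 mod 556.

339 - 493 = -154 ≡ 402 (mod 556)
402 - 387 = 15
15 - 536 = -521 ≡ 35 (mod 556)

35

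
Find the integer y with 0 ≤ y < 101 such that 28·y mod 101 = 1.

101 = 3·28 + 17
28 = 1·17 + 11
17 = 1·11 + 6
11 = 1·6 + 5
6 = 1·5 + 1
5 = 5·1 + 0
gcd(28, 101) = 1, so the inverse exists.
Bézout: 1 = 5·101 − 18·28.
So 28⁻¹ ≡ −18 ≡ 83 (mod 101).

83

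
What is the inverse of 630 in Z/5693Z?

5693 = 9×630 + 23
630 = 27×23 + 9
23 = 2×9 + 5
9 = 1×5 + 4
5 = 1×4 + 1
4 = 4×1 + 0
gcd(630, 5693) = 1, so the inverse exists.
Back-substitute for 1:
1 = 1×5 − 1×4
  = −1×9 + 2×5
  = 2×23 − 5×9
  = −5×630 + 137×23
  = 137×5693 − 1238×630
So 630⁻¹ ≡ −1238 ≡ 4455 (mod 5693).

4455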